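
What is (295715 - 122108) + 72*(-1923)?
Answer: 35151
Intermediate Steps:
(295715 - 122108) + 72*(-1923) = 173607 - 138456 = 35151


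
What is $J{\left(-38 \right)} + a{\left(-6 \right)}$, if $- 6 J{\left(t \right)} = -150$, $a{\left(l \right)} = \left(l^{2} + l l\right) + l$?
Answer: $91$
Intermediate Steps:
$a{\left(l \right)} = l + 2 l^{2}$ ($a{\left(l \right)} = \left(l^{2} + l^{2}\right) + l = 2 l^{2} + l = l + 2 l^{2}$)
$J{\left(t \right)} = 25$ ($J{\left(t \right)} = \left(- \frac{1}{6}\right) \left(-150\right) = 25$)
$J{\left(-38 \right)} + a{\left(-6 \right)} = 25 - 6 \left(1 + 2 \left(-6\right)\right) = 25 - 6 \left(1 - 12\right) = 25 - -66 = 25 + 66 = 91$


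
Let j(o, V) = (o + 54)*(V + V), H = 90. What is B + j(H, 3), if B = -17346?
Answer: -16482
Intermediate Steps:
j(o, V) = 2*V*(54 + o) (j(o, V) = (54 + o)*(2*V) = 2*V*(54 + o))
B + j(H, 3) = -17346 + 2*3*(54 + 90) = -17346 + 2*3*144 = -17346 + 864 = -16482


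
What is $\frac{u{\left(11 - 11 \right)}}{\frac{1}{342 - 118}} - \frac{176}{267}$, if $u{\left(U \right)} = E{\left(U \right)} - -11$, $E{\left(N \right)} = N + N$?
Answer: $\frac{657712}{267} \approx 2463.3$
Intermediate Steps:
$E{\left(N \right)} = 2 N$
$u{\left(U \right)} = 11 + 2 U$ ($u{\left(U \right)} = 2 U - -11 = 2 U + 11 = 11 + 2 U$)
$\frac{u{\left(11 - 11 \right)}}{\frac{1}{342 - 118}} - \frac{176}{267} = \frac{11 + 2 \left(11 - 11\right)}{\frac{1}{342 - 118}} - \frac{176}{267} = \frac{11 + 2 \left(11 - 11\right)}{\frac{1}{224}} - \frac{176}{267} = \left(11 + 2 \cdot 0\right) \frac{1}{\frac{1}{224}} - \frac{176}{267} = \left(11 + 0\right) 224 - \frac{176}{267} = 11 \cdot 224 - \frac{176}{267} = 2464 - \frac{176}{267} = \frac{657712}{267}$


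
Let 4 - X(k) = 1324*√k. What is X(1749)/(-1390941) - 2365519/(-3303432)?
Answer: 40620791971/56726901352 + 1324*√1749/1390941 ≈ 0.75589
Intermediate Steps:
X(k) = 4 - 1324*√k
X(1749)/(-1390941) - 2365519/(-3303432) = (4 - 1324*√1749)/(-1390941) - 2365519/(-3303432) = (4 - 1324*√1749)*(-1/1390941) - 2365519*(-1/3303432) = (-4/1390941 + 1324*√1749/1390941) + 2365519/3303432 = 40620791971/56726901352 + 1324*√1749/1390941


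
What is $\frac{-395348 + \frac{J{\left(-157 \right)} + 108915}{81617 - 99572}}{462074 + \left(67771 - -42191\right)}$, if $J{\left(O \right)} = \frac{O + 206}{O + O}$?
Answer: $- \frac{2228954828021}{3225064603320} \approx -0.69114$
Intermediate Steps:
$J{\left(O \right)} = \frac{206 + O}{2 O}$
$\frac{-395348 + \frac{J{\left(-157 \right)} + 108915}{81617 - 99572}}{462074 + \left(67771 - -42191\right)} = \frac{-395348 + \frac{\frac{206 - 157}{2 \left(-157\right)} + 108915}{81617 - 99572}}{462074 + \left(67771 - -42191\right)} = \frac{-395348 + \frac{\frac{1}{2} \left(- \frac{1}{157}\right) 49 + 108915}{-17955}}{462074 + \left(67771 + 42191\right)} = \frac{-395348 + \left(- \frac{49}{314} + 108915\right) \left(- \frac{1}{17955}\right)}{462074 + 109962} = \frac{-395348 + \frac{34199261}{314} \left(- \frac{1}{17955}\right)}{572036} = \left(-395348 - \frac{34199261}{5637870}\right) \frac{1}{572036} = \left(- \frac{2228954828021}{5637870}\right) \frac{1}{572036} = - \frac{2228954828021}{3225064603320}$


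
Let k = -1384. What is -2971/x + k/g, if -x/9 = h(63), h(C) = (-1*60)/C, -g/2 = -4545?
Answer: -6304259/18180 ≈ -346.77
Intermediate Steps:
g = 9090 (g = -2*(-4545) = 9090)
h(C) = -60/C
x = 60/7 (x = -(-540)/63 = -9*(-20/21) = 60/7 ≈ 8.5714)
-2971/x + k/g = -2971/60/7 - 1384/9090 = -2971*7/60 - 1384*1/9090 = -20797/60 - 692/4545 = -6304259/18180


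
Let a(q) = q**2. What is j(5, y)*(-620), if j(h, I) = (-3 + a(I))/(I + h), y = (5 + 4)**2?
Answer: -2032980/43 ≈ -47279.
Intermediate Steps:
y = 81 (y = 9**2 = 81)
j(h, I) = (-3 + I**2)/(I + h)
j(5, y)*(-620) = ((-3 + 81**2)/(81 + 5))*(-620) = ((-3 + 6561)/86)*(-620) = ((1/86)*6558)*(-620) = (3279/43)*(-620) = -2032980/43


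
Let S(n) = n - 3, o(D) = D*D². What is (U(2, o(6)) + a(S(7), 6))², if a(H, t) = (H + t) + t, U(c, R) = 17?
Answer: 1089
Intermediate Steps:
o(D) = D³
S(n) = -3 + n
a(H, t) = H + 2*t
(U(2, o(6)) + a(S(7), 6))² = (17 + ((-3 + 7) + 2*6))² = (17 + (4 + 12))² = (17 + 16)² = 33² = 1089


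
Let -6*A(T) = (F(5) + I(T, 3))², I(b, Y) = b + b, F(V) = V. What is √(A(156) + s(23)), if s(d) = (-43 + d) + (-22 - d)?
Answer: I*√605274/6 ≈ 129.67*I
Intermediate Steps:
I(b, Y) = 2*b
s(d) = -65
A(T) = -(5 + 2*T)²/6
√(A(156) + s(23)) = √(-(5 + 2*156)²/6 - 65) = √(-(5 + 312)²/6 - 65) = √(-⅙*317² - 65) = √(-⅙*100489 - 65) = √(-100489/6 - 65) = √(-100879/6) = I*√605274/6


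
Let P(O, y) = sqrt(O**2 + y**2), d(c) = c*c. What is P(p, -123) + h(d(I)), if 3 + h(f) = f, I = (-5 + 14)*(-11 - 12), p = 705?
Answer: 42846 + 3*sqrt(56906) ≈ 43562.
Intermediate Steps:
I = -207 (I = 9*(-23) = -207)
d(c) = c**2
h(f) = -3 + f
P(p, -123) + h(d(I)) = sqrt(705**2 + (-123)**2) + (-3 + (-207)**2) = sqrt(497025 + 15129) + (-3 + 42849) = sqrt(512154) + 42846 = 3*sqrt(56906) + 42846 = 42846 + 3*sqrt(56906)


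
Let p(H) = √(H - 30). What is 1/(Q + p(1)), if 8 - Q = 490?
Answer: -482/232353 - I*√29/232353 ≈ -0.0020744 - 2.3177e-5*I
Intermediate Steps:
p(H) = √(-30 + H)
Q = -482 (Q = 8 - 1*490 = 8 - 490 = -482)
1/(Q + p(1)) = 1/(-482 + √(-30 + 1)) = 1/(-482 + √(-29)) = 1/(-482 + I*√29)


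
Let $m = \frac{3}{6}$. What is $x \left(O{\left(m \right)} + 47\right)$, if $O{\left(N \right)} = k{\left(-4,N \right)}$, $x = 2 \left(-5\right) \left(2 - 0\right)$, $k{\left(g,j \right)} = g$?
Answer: $-860$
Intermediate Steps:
$x = -20$ ($x = - 10 \left(2 + 0\right) = \left(-10\right) 2 = -20$)
$m = \frac{1}{2}$ ($m = 3 \cdot \frac{1}{6} = \frac{1}{2} \approx 0.5$)
$O{\left(N \right)} = -4$
$x \left(O{\left(m \right)} + 47\right) = - 20 \left(-4 + 47\right) = \left(-20\right) 43 = -860$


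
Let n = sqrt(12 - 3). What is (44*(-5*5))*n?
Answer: -3300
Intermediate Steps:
n = 3 (n = sqrt(9) = 3)
(44*(-5*5))*n = (44*(-5*5))*3 = (44*(-25))*3 = -1100*3 = -3300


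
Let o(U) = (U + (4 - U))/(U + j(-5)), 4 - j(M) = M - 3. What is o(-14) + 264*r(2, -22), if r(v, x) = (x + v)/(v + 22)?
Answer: -222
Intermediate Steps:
r(v, x) = (v + x)/(22 + v)
j(M) = 7 - M (j(M) = 4 - (M - 3) = 4 - (-3 + M) = 4 + (3 - M) = 7 - M)
o(U) = 4/(12 + U) (o(U) = (U + (4 - U))/(U + (7 - 1*(-5))) = 4/(U + (7 + 5)) = 4/(U + 12) = 4/(12 + U))
o(-14) + 264*r(2, -22) = 4/(12 - 14) + 264*((2 - 22)/(22 + 2)) = 4/(-2) + 264*(-20/24) = 4*(-½) + 264*((1/24)*(-20)) = -2 + 264*(-⅚) = -2 - 220 = -222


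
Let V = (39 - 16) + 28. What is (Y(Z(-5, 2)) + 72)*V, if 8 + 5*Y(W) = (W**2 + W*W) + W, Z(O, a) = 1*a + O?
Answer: 18717/5 ≈ 3743.4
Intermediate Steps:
Z(O, a) = O + a (Z(O, a) = a + O = O + a)
Y(W) = -8/5 + W/5 + 2*W**2/5 (Y(W) = -8/5 + ((W**2 + W*W) + W)/5 = -8/5 + ((W**2 + W**2) + W)/5 = -8/5 + (2*W**2 + W)/5 = -8/5 + (W + 2*W**2)/5 = -8/5 + (W/5 + 2*W**2/5) = -8/5 + W/5 + 2*W**2/5)
V = 51 (V = 23 + 28 = 51)
(Y(Z(-5, 2)) + 72)*V = ((-8/5 + (-5 + 2)/5 + 2*(-5 + 2)**2/5) + 72)*51 = ((-8/5 + (1/5)*(-3) + (2/5)*(-3)**2) + 72)*51 = ((-8/5 - 3/5 + (2/5)*9) + 72)*51 = ((-8/5 - 3/5 + 18/5) + 72)*51 = (7/5 + 72)*51 = (367/5)*51 = 18717/5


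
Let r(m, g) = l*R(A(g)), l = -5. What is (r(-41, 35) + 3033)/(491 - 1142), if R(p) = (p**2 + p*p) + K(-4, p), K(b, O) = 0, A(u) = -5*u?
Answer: 303217/651 ≈ 465.77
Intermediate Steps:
R(p) = 2*p**2 (R(p) = (p**2 + p*p) + 0 = (p**2 + p**2) + 0 = 2*p**2 + 0 = 2*p**2)
r(m, g) = -250*g**2 (r(m, g) = -10*(-5*g)**2 = -10*25*g**2 = -250*g**2)
(r(-41, 35) + 3033)/(491 - 1142) = (-250*35**2 + 3033)/(491 - 1142) = (-250*1225 + 3033)/(-651) = (-306250 + 3033)*(-1/651) = -303217*(-1/651) = 303217/651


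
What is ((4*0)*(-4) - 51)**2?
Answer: 2601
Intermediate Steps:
((4*0)*(-4) - 51)**2 = (0*(-4) - 51)**2 = (0 - 51)**2 = (-51)**2 = 2601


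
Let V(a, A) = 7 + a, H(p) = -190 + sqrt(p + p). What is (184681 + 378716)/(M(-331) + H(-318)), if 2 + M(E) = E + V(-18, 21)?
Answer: -50142333/47632 - 187799*I*sqrt(159)/47632 ≈ -1052.7 - 49.716*I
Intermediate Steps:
H(p) = -190 + sqrt(2)*sqrt(p) (H(p) = -190 + sqrt(2*p) = -190 + sqrt(2)*sqrt(p))
M(E) = -13 + E (M(E) = -2 + (E + (7 - 18)) = -2 + (E - 11) = -2 + (-11 + E) = -13 + E)
(184681 + 378716)/(M(-331) + H(-318)) = (184681 + 378716)/((-13 - 331) + (-190 + sqrt(2)*sqrt(-318))) = 563397/(-344 + (-190 + sqrt(2)*(I*sqrt(318)))) = 563397/(-344 + (-190 + 2*I*sqrt(159))) = 563397/(-534 + 2*I*sqrt(159))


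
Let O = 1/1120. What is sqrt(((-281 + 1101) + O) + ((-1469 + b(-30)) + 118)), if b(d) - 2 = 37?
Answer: I*sqrt(38572730)/280 ≈ 22.181*I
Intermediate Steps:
b(d) = 39 (b(d) = 2 + 37 = 39)
O = 1/1120 ≈ 0.00089286
sqrt(((-281 + 1101) + O) + ((-1469 + b(-30)) + 118)) = sqrt(((-281 + 1101) + 1/1120) + ((-1469 + 39) + 118)) = sqrt((820 + 1/1120) + (-1430 + 118)) = sqrt(918401/1120 - 1312) = sqrt(-551039/1120) = I*sqrt(38572730)/280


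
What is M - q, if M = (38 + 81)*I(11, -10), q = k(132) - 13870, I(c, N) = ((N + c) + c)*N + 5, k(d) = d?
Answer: 53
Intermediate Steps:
I(c, N) = 5 + N*(N + 2*c) (I(c, N) = (N + 2*c)*N + 5 = N*(N + 2*c) + 5 = 5 + N*(N + 2*c))
q = -13738 (q = 132 - 13870 = -13738)
M = -13685 (M = (38 + 81)*(5 + (-10)² + 2*(-10)*11) = 119*(5 + 100 - 220) = 119*(-115) = -13685)
M - q = -13685 - 1*(-13738) = -13685 + 13738 = 53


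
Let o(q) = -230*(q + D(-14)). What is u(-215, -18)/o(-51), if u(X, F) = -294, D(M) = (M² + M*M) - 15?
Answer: 147/37490 ≈ 0.0039210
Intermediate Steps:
D(M) = -15 + 2*M² (D(M) = (M² + M²) - 15 = 2*M² - 15 = -15 + 2*M²)
o(q) = -86710 - 230*q (o(q) = -230*(q + (-15 + 2*(-14)²)) = -230*(q + (-15 + 2*196)) = -230*(q + (-15 + 392)) = -230*(q + 377) = -230*(377 + q) = -86710 - 230*q)
u(-215, -18)/o(-51) = -294/(-86710 - 230*(-51)) = -294/(-86710 + 11730) = -294/(-74980) = -294*(-1/74980) = 147/37490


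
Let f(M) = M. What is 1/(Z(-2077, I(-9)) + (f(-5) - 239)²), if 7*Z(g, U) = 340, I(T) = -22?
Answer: 7/417092 ≈ 1.6783e-5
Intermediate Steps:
Z(g, U) = 340/7 (Z(g, U) = (⅐)*340 = 340/7)
1/(Z(-2077, I(-9)) + (f(-5) - 239)²) = 1/(340/7 + (-5 - 239)²) = 1/(340/7 + (-244)²) = 1/(340/7 + 59536) = 1/(417092/7) = 7/417092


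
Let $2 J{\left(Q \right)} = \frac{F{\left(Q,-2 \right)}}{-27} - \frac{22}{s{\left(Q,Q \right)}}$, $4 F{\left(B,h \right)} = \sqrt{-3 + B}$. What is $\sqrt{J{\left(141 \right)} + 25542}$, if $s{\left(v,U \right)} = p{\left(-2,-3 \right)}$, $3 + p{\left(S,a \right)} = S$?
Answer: $\frac{\sqrt{827632080 - 150 \sqrt{138}}}{180} \approx 159.83$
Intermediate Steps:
$p{\left(S,a \right)} = -3 + S$
$s{\left(v,U \right)} = -5$ ($s{\left(v,U \right)} = -3 - 2 = -5$)
$F{\left(B,h \right)} = \frac{\sqrt{-3 + B}}{4}$
$J{\left(Q \right)} = \frac{11}{5} - \frac{\sqrt{-3 + Q}}{216}$ ($J{\left(Q \right)} = \frac{\frac{\frac{1}{4} \sqrt{-3 + Q}}{-27} - \frac{22}{-5}}{2} = \frac{\frac{\sqrt{-3 + Q}}{4} \left(- \frac{1}{27}\right) - - \frac{22}{5}}{2} = \frac{- \frac{\sqrt{-3 + Q}}{108} + \frac{22}{5}}{2} = \frac{\frac{22}{5} - \frac{\sqrt{-3 + Q}}{108}}{2} = \frac{11}{5} - \frac{\sqrt{-3 + Q}}{216}$)
$\sqrt{J{\left(141 \right)} + 25542} = \sqrt{\left(\frac{11}{5} - \frac{\sqrt{-3 + 141}}{216}\right) + 25542} = \sqrt{\left(\frac{11}{5} - \frac{\sqrt{138}}{216}\right) + 25542} = \sqrt{\frac{127721}{5} - \frac{\sqrt{138}}{216}}$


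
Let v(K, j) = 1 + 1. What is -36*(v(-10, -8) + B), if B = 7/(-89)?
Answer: -6156/89 ≈ -69.169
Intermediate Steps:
v(K, j) = 2
B = -7/89 (B = 7*(-1/89) = -7/89 ≈ -0.078652)
-36*(v(-10, -8) + B) = -36*(2 - 7/89) = -36*171/89 = -6156/89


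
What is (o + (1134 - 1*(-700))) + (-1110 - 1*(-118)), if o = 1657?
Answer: 2499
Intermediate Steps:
(o + (1134 - 1*(-700))) + (-1110 - 1*(-118)) = (1657 + (1134 - 1*(-700))) + (-1110 - 1*(-118)) = (1657 + (1134 + 700)) + (-1110 + 118) = (1657 + 1834) - 992 = 3491 - 992 = 2499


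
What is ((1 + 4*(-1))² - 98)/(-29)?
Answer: 89/29 ≈ 3.0690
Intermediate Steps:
((1 + 4*(-1))² - 98)/(-29) = -((1 - 4)² - 98)/29 = -((-3)² - 98)/29 = -(9 - 98)/29 = -1/29*(-89) = 89/29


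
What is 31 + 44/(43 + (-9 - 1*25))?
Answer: 323/9 ≈ 35.889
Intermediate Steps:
31 + 44/(43 + (-9 - 1*25)) = 31 + 44/(43 + (-9 - 25)) = 31 + 44/(43 - 34) = 31 + 44/9 = 323/9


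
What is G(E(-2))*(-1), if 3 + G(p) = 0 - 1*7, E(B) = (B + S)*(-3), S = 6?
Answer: 10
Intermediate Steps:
E(B) = -18 - 3*B (E(B) = (B + 6)*(-3) = (6 + B)*(-3) = -18 - 3*B)
G(p) = -10 (G(p) = -3 + (0 - 1*7) = -3 + (0 - 7) = -3 - 7 = -10)
G(E(-2))*(-1) = -10*(-1) = 10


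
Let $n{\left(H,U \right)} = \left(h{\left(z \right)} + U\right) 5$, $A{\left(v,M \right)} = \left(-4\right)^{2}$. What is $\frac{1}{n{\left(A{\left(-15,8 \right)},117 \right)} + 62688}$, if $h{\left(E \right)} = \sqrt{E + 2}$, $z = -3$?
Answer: $\frac{63273}{4003472554} - \frac{5 i}{4003472554} \approx 1.5805 \cdot 10^{-5} - 1.2489 \cdot 10^{-9} i$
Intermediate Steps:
$h{\left(E \right)} = \sqrt{2 + E}$
$A{\left(v,M \right)} = 16$
$n{\left(H,U \right)} = 5 i + 5 U$ ($n{\left(H,U \right)} = \left(\sqrt{2 - 3} + U\right) 5 = \left(\sqrt{-1} + U\right) 5 = \left(i + U\right) 5 = 5 i + 5 U$)
$\frac{1}{n{\left(A{\left(-15,8 \right)},117 \right)} + 62688} = \frac{1}{\left(5 i + 5 \cdot 117\right) + 62688} = \frac{1}{\left(5 i + 585\right) + 62688} = \frac{1}{\left(585 + 5 i\right) + 62688} = \frac{1}{63273 + 5 i} = \frac{63273 - 5 i}{4003472554}$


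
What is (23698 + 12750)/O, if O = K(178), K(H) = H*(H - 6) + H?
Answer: 18224/15397 ≈ 1.1836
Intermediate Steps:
K(H) = H + H*(-6 + H) (K(H) = H*(-6 + H) + H = H + H*(-6 + H))
O = 30794 (O = 178*(-5 + 178) = 178*173 = 30794)
(23698 + 12750)/O = (23698 + 12750)/30794 = 36448*(1/30794) = 18224/15397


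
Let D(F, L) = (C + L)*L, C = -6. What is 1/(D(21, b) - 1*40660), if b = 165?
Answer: -1/14425 ≈ -6.9324e-5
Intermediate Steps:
D(F, L) = L*(-6 + L) (D(F, L) = (-6 + L)*L = L*(-6 + L))
1/(D(21, b) - 1*40660) = 1/(165*(-6 + 165) - 1*40660) = 1/(165*159 - 40660) = 1/(26235 - 40660) = 1/(-14425) = -1/14425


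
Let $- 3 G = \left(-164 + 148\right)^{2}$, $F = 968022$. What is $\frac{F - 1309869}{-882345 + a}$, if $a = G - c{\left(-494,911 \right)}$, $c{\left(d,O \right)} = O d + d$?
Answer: $\frac{1025541}{1295707} \approx 0.79149$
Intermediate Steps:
$c{\left(d,O \right)} = d + O d$
$G = - \frac{256}{3}$ ($G = - \frac{\left(-164 + 148\right)^{2}}{3} = - \frac{\left(-16\right)^{2}}{3} = \left(- \frac{1}{3}\right) 256 = - \frac{256}{3} \approx -85.333$)
$a = \frac{1351328}{3}$ ($a = - \frac{256}{3} - - 494 \left(1 + 911\right) = - \frac{256}{3} - \left(-494\right) 912 = - \frac{256}{3} - -450528 = - \frac{256}{3} + 450528 = \frac{1351328}{3} \approx 4.5044 \cdot 10^{5}$)
$\frac{F - 1309869}{-882345 + a} = \frac{968022 - 1309869}{-882345 + \frac{1351328}{3}} = - \frac{341847}{- \frac{1295707}{3}} = \left(-341847\right) \left(- \frac{3}{1295707}\right) = \frac{1025541}{1295707}$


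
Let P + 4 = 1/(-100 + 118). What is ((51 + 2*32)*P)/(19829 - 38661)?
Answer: 8165/338976 ≈ 0.024087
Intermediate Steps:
P = -71/18 (P = -4 + 1/(-100 + 118) = -4 + 1/18 = -71/18 ≈ -3.9444)
((51 + 2*32)*P)/(19829 - 38661) = ((51 + 2*32)*(-71/18))/(19829 - 38661) = ((51 + 64)*(-71/18))/(-18832) = (115*(-71/18))*(-1/18832) = -8165/18*(-1/18832) = 8165/338976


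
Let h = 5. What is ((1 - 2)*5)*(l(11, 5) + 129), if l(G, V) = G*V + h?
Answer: -945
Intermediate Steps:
l(G, V) = 5 + G*V (l(G, V) = G*V + 5 = 5 + G*V)
((1 - 2)*5)*(l(11, 5) + 129) = ((1 - 2)*5)*((5 + 11*5) + 129) = (-1*5)*((5 + 55) + 129) = -5*(60 + 129) = -5*189 = -945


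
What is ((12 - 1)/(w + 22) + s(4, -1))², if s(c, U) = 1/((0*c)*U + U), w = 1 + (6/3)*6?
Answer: 576/1225 ≈ 0.47020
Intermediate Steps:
w = 13 (w = 1 + (6*(⅓))*6 = 1 + 2*6 = 1 + 12 = 13)
s(c, U) = 1/U (s(c, U) = 1/(0*U + U) = 1/(0 + U) = 1/U)
((12 - 1)/(w + 22) + s(4, -1))² = ((12 - 1)/(13 + 22) + 1/(-1))² = (11/35 - 1)² = (-24/35)² = 576/1225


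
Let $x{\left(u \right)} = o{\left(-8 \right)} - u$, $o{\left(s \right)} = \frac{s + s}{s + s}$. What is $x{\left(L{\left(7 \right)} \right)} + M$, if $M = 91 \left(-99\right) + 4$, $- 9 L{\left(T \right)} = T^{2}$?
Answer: $- \frac{80987}{9} \approx -8998.6$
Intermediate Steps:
$L{\left(T \right)} = - \frac{T^{2}}{9}$
$o{\left(s \right)} = 1$ ($o{\left(s \right)} = \frac{2 s}{2 s} = 2 s \frac{1}{2 s} = 1$)
$x{\left(u \right)} = 1 - u$
$M = -9005$ ($M = -9009 + 4 = -9005$)
$x{\left(L{\left(7 \right)} \right)} + M = \left(1 - - \frac{7^{2}}{9}\right) - 9005 = \left(1 - \left(- \frac{1}{9}\right) 49\right) - 9005 = \left(1 - - \frac{49}{9}\right) - 9005 = \left(1 + \frac{49}{9}\right) - 9005 = \frac{58}{9} - 9005 = - \frac{80987}{9}$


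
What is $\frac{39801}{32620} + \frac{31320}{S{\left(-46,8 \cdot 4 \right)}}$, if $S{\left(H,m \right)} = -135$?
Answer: $- \frac{7528039}{32620} \approx -230.78$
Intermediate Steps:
$\frac{39801}{32620} + \frac{31320}{S{\left(-46,8 \cdot 4 \right)}} = \frac{39801}{32620} + \frac{31320}{-135} = 39801 \cdot \frac{1}{32620} + 31320 \left(- \frac{1}{135}\right) = \frac{39801}{32620} - 232 = - \frac{7528039}{32620}$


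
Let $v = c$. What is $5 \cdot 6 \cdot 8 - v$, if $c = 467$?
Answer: $-227$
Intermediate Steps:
$v = 467$
$5 \cdot 6 \cdot 8 - v = 5 \cdot 6 \cdot 8 - 467 = 30 \cdot 8 - 467 = 240 - 467 = -227$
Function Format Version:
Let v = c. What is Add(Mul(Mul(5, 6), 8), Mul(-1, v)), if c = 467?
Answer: -227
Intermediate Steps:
v = 467
Add(Mul(Mul(5, 6), 8), Mul(-1, v)) = Add(Mul(Mul(5, 6), 8), Mul(-1, 467)) = Add(Mul(30, 8), -467) = Add(240, -467) = -227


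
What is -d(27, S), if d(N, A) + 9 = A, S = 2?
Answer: 7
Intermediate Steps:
d(N, A) = -9 + A
-d(27, S) = -(-9 + 2) = -1*(-7) = 7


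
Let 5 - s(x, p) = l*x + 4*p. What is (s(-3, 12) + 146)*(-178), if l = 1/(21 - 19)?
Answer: -18601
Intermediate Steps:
l = ½ (l = 1/2 = ½ ≈ 0.50000)
s(x, p) = 5 - 4*p - x/2 (s(x, p) = 5 - (x/2 + 4*p) = 5 + (-4*p - x/2) = 5 - 4*p - x/2)
(s(-3, 12) + 146)*(-178) = ((5 - 4*12 - ½*(-3)) + 146)*(-178) = ((5 - 48 + 3/2) + 146)*(-178) = (-83/2 + 146)*(-178) = (209/2)*(-178) = -18601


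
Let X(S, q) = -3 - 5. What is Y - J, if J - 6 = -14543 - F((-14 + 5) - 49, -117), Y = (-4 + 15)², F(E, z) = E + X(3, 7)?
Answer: 14592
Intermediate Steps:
X(S, q) = -8
F(E, z) = -8 + E (F(E, z) = E - 8 = -8 + E)
Y = 121 (Y = 11² = 121)
J = -14471 (J = 6 + (-14543 - (-8 + ((-14 + 5) - 49))) = 6 + (-14543 - (-8 + (-9 - 49))) = 6 + (-14543 - (-8 - 58)) = 6 + (-14543 - 1*(-66)) = 6 + (-14543 + 66) = 6 - 14477 = -14471)
Y - J = 121 - 1*(-14471) = 121 + 14471 = 14592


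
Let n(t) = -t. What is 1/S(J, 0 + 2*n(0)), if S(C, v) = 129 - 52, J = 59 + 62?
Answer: 1/77 ≈ 0.012987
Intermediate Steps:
J = 121
S(C, v) = 77
1/S(J, 0 + 2*n(0)) = 1/77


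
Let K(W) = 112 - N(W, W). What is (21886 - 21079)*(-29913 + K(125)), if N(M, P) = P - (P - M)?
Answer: -24150282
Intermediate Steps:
N(M, P) = M (N(M, P) = P + (M - P) = M)
K(W) = 112 - W
(21886 - 21079)*(-29913 + K(125)) = (21886 - 21079)*(-29913 + (112 - 1*125)) = 807*(-29913 + (112 - 125)) = 807*(-29913 - 13) = 807*(-29926) = -24150282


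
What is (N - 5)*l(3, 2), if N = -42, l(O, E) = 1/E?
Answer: -47/2 ≈ -23.500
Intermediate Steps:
(N - 5)*l(3, 2) = (-42 - 5)/2 = -47*½ = -47/2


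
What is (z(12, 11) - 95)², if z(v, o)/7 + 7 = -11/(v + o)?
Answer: 11485321/529 ≈ 21711.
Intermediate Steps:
z(v, o) = -49 - 77/(o + v) (z(v, o) = -49 + 7*(-11/(v + o)) = -49 + 7*(-11/(o + v)) = -49 - 77/(o + v))
(z(12, 11) - 95)² = (7*(-11 - 7*11 - 7*12)/(11 + 12) - 95)² = (7*(-11 - 77 - 84)/23 - 95)² = (7*(1/23)*(-172) - 95)² = (-1204/23 - 95)² = (-3389/23)² = 11485321/529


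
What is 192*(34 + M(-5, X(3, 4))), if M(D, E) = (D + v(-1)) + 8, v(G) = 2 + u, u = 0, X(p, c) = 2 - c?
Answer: 7488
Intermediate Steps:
v(G) = 2 (v(G) = 2 + 0 = 2)
M(D, E) = 10 + D (M(D, E) = (D + 2) + 8 = (2 + D) + 8 = 10 + D)
192*(34 + M(-5, X(3, 4))) = 192*(34 + (10 - 5)) = 192*(34 + 5) = 192*39 = 7488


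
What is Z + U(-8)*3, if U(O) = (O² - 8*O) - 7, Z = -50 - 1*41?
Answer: 272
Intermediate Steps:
Z = -91 (Z = -50 - 41 = -91)
U(O) = -7 + O² - 8*O
Z + U(-8)*3 = -91 + (-7 + (-8)² - 8*(-8))*3 = -91 + (-7 + 64 + 64)*3 = -91 + 121*3 = -91 + 363 = 272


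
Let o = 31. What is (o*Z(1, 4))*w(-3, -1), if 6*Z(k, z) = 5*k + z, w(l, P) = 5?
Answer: 465/2 ≈ 232.50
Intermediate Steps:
Z(k, z) = z/6 + 5*k/6 (Z(k, z) = (5*k + z)/6 = (z + 5*k)/6 = z/6 + 5*k/6)
(o*Z(1, 4))*w(-3, -1) = (31*((⅙)*4 + (⅚)*1))*5 = (31*(⅔ + ⅚))*5 = (31*(3/2))*5 = (93/2)*5 = 465/2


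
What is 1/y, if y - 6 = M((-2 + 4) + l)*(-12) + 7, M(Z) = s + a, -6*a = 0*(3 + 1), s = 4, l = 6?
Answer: -1/35 ≈ -0.028571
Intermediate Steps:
a = 0 (a = -0*(3 + 1) = -0*4 = -1/6*0 = 0)
M(Z) = 4 (M(Z) = 4 + 0 = 4)
y = -35 (y = 6 + (4*(-12) + 7) = 6 + (-48 + 7) = 6 - 41 = -35)
1/y = 1/(-35) = -1/35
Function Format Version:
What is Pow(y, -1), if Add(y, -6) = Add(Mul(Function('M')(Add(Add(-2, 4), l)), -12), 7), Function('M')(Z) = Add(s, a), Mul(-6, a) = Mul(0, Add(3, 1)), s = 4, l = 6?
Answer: Rational(-1, 35) ≈ -0.028571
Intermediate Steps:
a = 0 (a = Mul(Rational(-1, 6), Mul(0, Add(3, 1))) = Mul(Rational(-1, 6), Mul(0, 4)) = Mul(Rational(-1, 6), 0) = 0)
Function('M')(Z) = 4 (Function('M')(Z) = Add(4, 0) = 4)
y = -35 (y = Add(6, Add(Mul(4, -12), 7)) = Add(6, Add(-48, 7)) = Add(6, -41) = -35)
Pow(y, -1) = Pow(-35, -1) = Rational(-1, 35)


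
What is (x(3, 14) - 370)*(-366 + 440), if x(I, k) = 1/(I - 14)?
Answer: -301254/11 ≈ -27387.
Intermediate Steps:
x(I, k) = 1/(-14 + I)
(x(3, 14) - 370)*(-366 + 440) = (1/(-14 + 3) - 370)*(-366 + 440) = (1/(-11) - 370)*74 = (-1/11 - 370)*74 = -4071/11*74 = -301254/11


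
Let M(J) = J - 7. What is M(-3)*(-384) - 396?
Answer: 3444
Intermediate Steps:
M(J) = -7 + J
M(-3)*(-384) - 396 = (-7 - 3)*(-384) - 396 = -10*(-384) - 396 = 3840 - 396 = 3444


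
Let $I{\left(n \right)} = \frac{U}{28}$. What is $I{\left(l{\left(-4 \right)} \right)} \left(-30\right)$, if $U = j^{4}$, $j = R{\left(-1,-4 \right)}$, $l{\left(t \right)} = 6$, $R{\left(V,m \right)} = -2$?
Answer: $- \frac{120}{7} \approx -17.143$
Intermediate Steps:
$j = -2$
$U = 16$ ($U = \left(-2\right)^{4} = 16$)
$I{\left(n \right)} = \frac{4}{7}$ ($I{\left(n \right)} = \frac{16}{28} = 16 \cdot \frac{1}{28} = \frac{4}{7}$)
$I{\left(l{\left(-4 \right)} \right)} \left(-30\right) = \frac{4}{7} \left(-30\right) = - \frac{120}{7}$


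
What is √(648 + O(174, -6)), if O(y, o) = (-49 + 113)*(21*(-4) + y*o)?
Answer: 2*I*√17886 ≈ 267.48*I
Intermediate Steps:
O(y, o) = -5376 + 64*o*y (O(y, o) = 64*(-84 + o*y) = -5376 + 64*o*y)
√(648 + O(174, -6)) = √(648 + (-5376 + 64*(-6)*174)) = √(648 + (-5376 - 66816)) = √(648 - 72192) = √(-71544) = 2*I*√17886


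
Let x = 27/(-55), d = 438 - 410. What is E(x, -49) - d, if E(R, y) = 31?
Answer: 3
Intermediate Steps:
d = 28
x = -27/55 (x = 27*(-1/55) = -27/55 ≈ -0.49091)
E(x, -49) - d = 31 - 1*28 = 31 - 28 = 3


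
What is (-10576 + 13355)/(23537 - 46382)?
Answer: -2779/22845 ≈ -0.12165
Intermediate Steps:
(-10576 + 13355)/(23537 - 46382) = 2779/(-22845) = 2779*(-1/22845) = -2779/22845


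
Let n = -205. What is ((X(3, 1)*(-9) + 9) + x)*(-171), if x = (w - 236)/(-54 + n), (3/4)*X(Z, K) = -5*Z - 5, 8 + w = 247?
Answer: -11027448/259 ≈ -42577.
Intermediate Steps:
w = 239 (w = -8 + 247 = 239)
X(Z, K) = -20/3 - 20*Z/3 (X(Z, K) = 4*(-5*Z - 5)/3 = 4*(-5 - 5*Z)/3 = -20/3 - 20*Z/3)
x = -3/259 (x = (239 - 236)/(-54 - 205) = 3/(-259) = 3*(-1/259) = -3/259 ≈ -0.011583)
((X(3, 1)*(-9) + 9) + x)*(-171) = (((-20/3 - 20/3*3)*(-9) + 9) - 3/259)*(-171) = (((-20/3 - 20)*(-9) + 9) - 3/259)*(-171) = ((-80/3*(-9) + 9) - 3/259)*(-171) = ((240 + 9) - 3/259)*(-171) = (249 - 3/259)*(-171) = (64488/259)*(-171) = -11027448/259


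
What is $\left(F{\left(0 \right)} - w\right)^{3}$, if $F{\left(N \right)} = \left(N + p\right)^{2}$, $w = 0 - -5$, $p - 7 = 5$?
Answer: $2685619$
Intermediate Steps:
$p = 12$ ($p = 7 + 5 = 12$)
$w = 5$ ($w = 0 + 5 = 5$)
$F{\left(N \right)} = \left(12 + N\right)^{2}$ ($F{\left(N \right)} = \left(N + 12\right)^{2} = \left(12 + N\right)^{2}$)
$\left(F{\left(0 \right)} - w\right)^{3} = \left(\left(12 + 0\right)^{2} - 5\right)^{3} = \left(12^{2} - 5\right)^{3} = \left(144 - 5\right)^{3} = 139^{3} = 2685619$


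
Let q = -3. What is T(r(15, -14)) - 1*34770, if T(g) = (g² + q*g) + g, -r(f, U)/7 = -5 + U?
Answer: -17347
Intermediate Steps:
r(f, U) = 35 - 7*U (r(f, U) = -7*(-5 + U) = 35 - 7*U)
T(g) = g² - 2*g (T(g) = (g² - 3*g) + g = g² - 2*g)
T(r(15, -14)) - 1*34770 = (35 - 7*(-14))*(-2 + (35 - 7*(-14))) - 1*34770 = (35 + 98)*(-2 + (35 + 98)) - 34770 = 133*(-2 + 133) - 34770 = 133*131 - 34770 = 17423 - 34770 = -17347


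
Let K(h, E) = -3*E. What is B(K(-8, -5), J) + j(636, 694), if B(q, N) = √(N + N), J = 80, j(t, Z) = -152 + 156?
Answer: 4 + 4*√10 ≈ 16.649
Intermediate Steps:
j(t, Z) = 4
B(q, N) = √2*√N (B(q, N) = √(2*N) = √2*√N)
B(K(-8, -5), J) + j(636, 694) = √2*√80 + 4 = √2*(4*√5) + 4 = 4*√10 + 4 = 4 + 4*√10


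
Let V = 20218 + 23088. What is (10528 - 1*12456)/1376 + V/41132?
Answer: -616045/1768676 ≈ -0.34831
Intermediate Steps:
V = 43306
(10528 - 1*12456)/1376 + V/41132 = (10528 - 1*12456)/1376 + 43306/41132 = (10528 - 12456)*(1/1376) + 43306*(1/41132) = -1928*1/1376 + 21653/20566 = -241/172 + 21653/20566 = -616045/1768676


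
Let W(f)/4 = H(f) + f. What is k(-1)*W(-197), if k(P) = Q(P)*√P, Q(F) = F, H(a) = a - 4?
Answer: 1592*I ≈ 1592.0*I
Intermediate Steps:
H(a) = -4 + a
W(f) = -16 + 8*f (W(f) = 4*((-4 + f) + f) = 4*(-4 + 2*f) = -16 + 8*f)
k(P) = P^(3/2) (k(P) = P*√P = P^(3/2))
k(-1)*W(-197) = (-1)^(3/2)*(-16 + 8*(-197)) = (-I)*(-16 - 1576) = -I*(-1592) = 1592*I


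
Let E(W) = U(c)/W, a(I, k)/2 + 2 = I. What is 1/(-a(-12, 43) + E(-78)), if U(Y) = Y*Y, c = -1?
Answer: 78/2183 ≈ 0.035731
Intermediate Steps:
U(Y) = Y²
a(I, k) = -4 + 2*I
E(W) = 1/W (E(W) = (-1)²/W = 1/W)
1/(-a(-12, 43) + E(-78)) = 1/(-(-4 + 2*(-12)) + 1/(-78)) = 1/(-(-4 - 24) - 1/78) = 1/(-1*(-28) - 1/78) = 1/(28 - 1/78) = 1/(2183/78) = 78/2183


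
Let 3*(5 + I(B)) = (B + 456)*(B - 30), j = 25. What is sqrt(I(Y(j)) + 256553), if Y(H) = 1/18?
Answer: sqrt(734820015)/54 ≈ 501.99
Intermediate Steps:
Y(H) = 1/18
I(B) = -5 + (-30 + B)*(456 + B)/3 (I(B) = -5 + ((B + 456)*(B - 30))/3 = -5 + ((456 + B)*(-30 + B))/3 = -5 + ((-30 + B)*(456 + B))/3 = -5 + (-30 + B)*(456 + B)/3)
sqrt(I(Y(j)) + 256553) = sqrt((-4565 + 142*(1/18) + (1/18)**2/3) + 256553) = sqrt((-4565 + 71/9 + (1/3)*(1/324)) + 256553) = sqrt((-4565 + 71/9 + 1/972) + 256553) = sqrt(-4429511/972 + 256553) = sqrt(244940005/972) = sqrt(734820015)/54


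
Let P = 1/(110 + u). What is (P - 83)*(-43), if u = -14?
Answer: 342581/96 ≈ 3568.6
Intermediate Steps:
P = 1/96 (P = 1/(110 - 14) = 1/96 ≈ 0.010417)
(P - 83)*(-43) = (1/96 - 83)*(-43) = -7967/96*(-43) = 342581/96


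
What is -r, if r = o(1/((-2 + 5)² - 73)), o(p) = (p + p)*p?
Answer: -1/2048 ≈ -0.00048828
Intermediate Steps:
o(p) = 2*p² (o(p) = (2*p)*p = 2*p²)
r = 1/2048 (r = 2*(1/((-2 + 5)² - 73))² = 2*(1/(3² - 73))² = 2*(1/(9 - 73))² = 2*(1/(-64))² = 2*(-1/64)² = 2*(1/4096) = 1/2048 ≈ 0.00048828)
-r = -1*1/2048 = -1/2048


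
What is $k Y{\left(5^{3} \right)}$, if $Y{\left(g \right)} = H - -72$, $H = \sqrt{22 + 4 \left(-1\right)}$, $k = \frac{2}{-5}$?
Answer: $- \frac{144}{5} - \frac{6 \sqrt{2}}{5} \approx -30.497$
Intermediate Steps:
$k = - \frac{2}{5}$ ($k = 2 \left(- \frac{1}{5}\right) = - \frac{2}{5} \approx -0.4$)
$H = 3 \sqrt{2}$ ($H = \sqrt{22 - 4} = \sqrt{18} = 3 \sqrt{2} \approx 4.2426$)
$Y{\left(g \right)} = 72 + 3 \sqrt{2}$ ($Y{\left(g \right)} = 3 \sqrt{2} - -72 = 3 \sqrt{2} + 72 = 72 + 3 \sqrt{2}$)
$k Y{\left(5^{3} \right)} = - \frac{2 \left(72 + 3 \sqrt{2}\right)}{5} = - \frac{144}{5} - \frac{6 \sqrt{2}}{5}$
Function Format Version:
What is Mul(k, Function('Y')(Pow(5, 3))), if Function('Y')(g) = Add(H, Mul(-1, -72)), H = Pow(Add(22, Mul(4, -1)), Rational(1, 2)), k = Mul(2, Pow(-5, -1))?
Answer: Add(Rational(-144, 5), Mul(Rational(-6, 5), Pow(2, Rational(1, 2)))) ≈ -30.497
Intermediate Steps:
k = Rational(-2, 5) (k = Mul(2, Rational(-1, 5)) = Rational(-2, 5) ≈ -0.40000)
H = Mul(3, Pow(2, Rational(1, 2))) (H = Pow(Add(22, -4), Rational(1, 2)) = Pow(18, Rational(1, 2)) = Mul(3, Pow(2, Rational(1, 2))) ≈ 4.2426)
Function('Y')(g) = Add(72, Mul(3, Pow(2, Rational(1, 2)))) (Function('Y')(g) = Add(Mul(3, Pow(2, Rational(1, 2))), Mul(-1, -72)) = Add(Mul(3, Pow(2, Rational(1, 2))), 72) = Add(72, Mul(3, Pow(2, Rational(1, 2)))))
Mul(k, Function('Y')(Pow(5, 3))) = Mul(Rational(-2, 5), Add(72, Mul(3, Pow(2, Rational(1, 2))))) = Add(Rational(-144, 5), Mul(Rational(-6, 5), Pow(2, Rational(1, 2))))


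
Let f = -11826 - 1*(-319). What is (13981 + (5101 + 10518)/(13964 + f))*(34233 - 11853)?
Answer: 256377342560/819 ≈ 3.1304e+8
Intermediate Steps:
f = -11507 (f = -11826 + 319 = -11507)
(13981 + (5101 + 10518)/(13964 + f))*(34233 - 11853) = (13981 + (5101 + 10518)/(13964 - 11507))*(34233 - 11853) = (13981 + 15619/2457)*22380 = (34366936/2457)*22380 = 256377342560/819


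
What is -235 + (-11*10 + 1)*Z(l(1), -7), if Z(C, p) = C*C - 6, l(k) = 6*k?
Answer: -3505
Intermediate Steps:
Z(C, p) = -6 + C**2 (Z(C, p) = C**2 - 6 = -6 + C**2)
-235 + (-11*10 + 1)*Z(l(1), -7) = -235 + (-11*10 + 1)*(-6 + (6*1)**2) = -235 + (-110 + 1)*(-6 + 6**2) = -235 - 109*(-6 + 36) = -235 - 109*30 = -235 - 3270 = -3505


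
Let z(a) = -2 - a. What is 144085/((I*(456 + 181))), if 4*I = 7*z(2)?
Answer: -144085/4459 ≈ -32.313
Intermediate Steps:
I = -7 (I = (7*(-2 - 1*2))/4 = (7*(-2 - 2))/4 = (7*(-4))/4 = (¼)*(-28) = -7)
144085/((I*(456 + 181))) = 144085/((-7*(456 + 181))) = 144085/((-7*637)) = 144085/(-4459) = 144085*(-1/4459) = -144085/4459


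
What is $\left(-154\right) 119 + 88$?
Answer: $-18238$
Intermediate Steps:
$\left(-154\right) 119 + 88 = -18326 + 88 = -18238$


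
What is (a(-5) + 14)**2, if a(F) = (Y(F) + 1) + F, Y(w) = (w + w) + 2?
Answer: 4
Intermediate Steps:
Y(w) = 2 + 2*w (Y(w) = 2*w + 2 = 2 + 2*w)
a(F) = 3 + 3*F (a(F) = ((2 + 2*F) + 1) + F = (3 + 2*F) + F = 3 + 3*F)
(a(-5) + 14)**2 = ((3 + 3*(-5)) + 14)**2 = ((3 - 15) + 14)**2 = (-12 + 14)**2 = 2**2 = 4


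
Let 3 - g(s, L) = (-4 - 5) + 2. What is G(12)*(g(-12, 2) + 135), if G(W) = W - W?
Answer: 0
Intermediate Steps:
g(s, L) = 10 (g(s, L) = 3 - ((-4 - 5) + 2) = 3 - (-9 + 2) = 3 - 1*(-7) = 3 + 7 = 10)
G(W) = 0
G(12)*(g(-12, 2) + 135) = 0*(10 + 135) = 0*145 = 0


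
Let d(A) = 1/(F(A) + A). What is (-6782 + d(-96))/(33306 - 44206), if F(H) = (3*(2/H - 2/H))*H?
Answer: 651073/1046400 ≈ 0.62220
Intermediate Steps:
F(H) = 0 (F(H) = (3*0)*H = 0*H = 0)
d(A) = 1/A (d(A) = 1/(0 + A) = 1/A)
(-6782 + d(-96))/(33306 - 44206) = (-6782 + 1/(-96))/(33306 - 44206) = (-6782 - 1/96)/(-10900) = -651073/96*(-1/10900) = 651073/1046400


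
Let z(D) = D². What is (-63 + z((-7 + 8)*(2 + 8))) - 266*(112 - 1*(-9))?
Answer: -32149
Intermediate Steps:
(-63 + z((-7 + 8)*(2 + 8))) - 266*(112 - 1*(-9)) = (-63 + ((-7 + 8)*(2 + 8))²) - 266*(112 - 1*(-9)) = (-63 + (1*10)²) - 266*(112 + 9) = (-63 + 10²) - 266*121 = (-63 + 100) - 32186 = 37 - 32186 = -32149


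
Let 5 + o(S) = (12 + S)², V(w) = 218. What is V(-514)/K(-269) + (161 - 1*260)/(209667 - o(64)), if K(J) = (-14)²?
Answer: 144253/129752 ≈ 1.1118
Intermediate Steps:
K(J) = 196
o(S) = -5 + (12 + S)²
V(-514)/K(-269) + (161 - 1*260)/(209667 - o(64)) = 218/196 + (161 - 1*260)/(209667 - (-5 + (12 + 64)²)) = 218*(1/196) + (161 - 260)/(209667 - (-5 + 76²)) = 109/98 - 99/(209667 - (-5 + 5776)) = 109/98 - 99/(209667 - 1*5771) = 109/98 - 99/(209667 - 5771) = 109/98 - 99/203896 = 109/98 - 99*1/203896 = 109/98 - 9/18536 = 144253/129752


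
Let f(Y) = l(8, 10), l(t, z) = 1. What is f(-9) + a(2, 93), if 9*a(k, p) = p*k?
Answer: 65/3 ≈ 21.667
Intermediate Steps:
f(Y) = 1
a(k, p) = k*p/9 (a(k, p) = (p*k)/9 = (k*p)/9 = k*p/9)
f(-9) + a(2, 93) = 1 + (1/9)*2*93 = 1 + 62/3 = 65/3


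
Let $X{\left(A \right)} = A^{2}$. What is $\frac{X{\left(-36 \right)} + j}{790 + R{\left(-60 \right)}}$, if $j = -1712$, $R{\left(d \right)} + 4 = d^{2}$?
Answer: $- \frac{208}{2193} \approx -0.094847$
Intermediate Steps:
$R{\left(d \right)} = -4 + d^{2}$
$\frac{X{\left(-36 \right)} + j}{790 + R{\left(-60 \right)}} = \frac{\left(-36\right)^{2} - 1712}{790 - \left(4 - \left(-60\right)^{2}\right)} = \frac{1296 - 1712}{790 + \left(-4 + 3600\right)} = - \frac{416}{790 + 3596} = - \frac{416}{4386} = \left(-416\right) \frac{1}{4386} = - \frac{208}{2193}$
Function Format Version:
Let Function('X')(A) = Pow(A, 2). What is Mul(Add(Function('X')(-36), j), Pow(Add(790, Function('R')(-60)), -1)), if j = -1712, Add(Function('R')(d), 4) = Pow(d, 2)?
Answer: Rational(-208, 2193) ≈ -0.094847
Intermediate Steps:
Function('R')(d) = Add(-4, Pow(d, 2))
Mul(Add(Function('X')(-36), j), Pow(Add(790, Function('R')(-60)), -1)) = Mul(Add(Pow(-36, 2), -1712), Pow(Add(790, Add(-4, Pow(-60, 2))), -1)) = Mul(Add(1296, -1712), Pow(Add(790, Add(-4, 3600)), -1)) = Mul(-416, Pow(Add(790, 3596), -1)) = Mul(-416, Pow(4386, -1)) = Mul(-416, Rational(1, 4386)) = Rational(-208, 2193)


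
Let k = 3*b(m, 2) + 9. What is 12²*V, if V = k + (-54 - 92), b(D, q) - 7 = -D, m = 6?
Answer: -19296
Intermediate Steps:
b(D, q) = 7 - D
k = 12 (k = 3*(7 - 1*6) + 9 = 3*(7 - 6) + 9 = 3*1 + 9 = 3 + 9 = 12)
V = -134 (V = 12 + (-54 - 92) = 12 - 146 = -134)
12²*V = 12²*(-134) = 144*(-134) = -19296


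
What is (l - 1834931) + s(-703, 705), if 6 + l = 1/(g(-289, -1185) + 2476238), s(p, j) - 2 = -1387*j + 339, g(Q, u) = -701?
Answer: -6962277000446/2475537 ≈ -2.8124e+6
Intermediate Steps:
s(p, j) = 341 - 1387*j (s(p, j) = 2 + (-1387*j + 339) = 2 + (339 - 1387*j) = 341 - 1387*j)
l = -14853221/2475537 (l = -6 + 1/(-701 + 2476238) = -6 + 1/2475537 = -14853221/2475537 ≈ -6.0000)
(l - 1834931) + s(-703, 705) = (-14853221/2475537 - 1834931) + (341 - 1387*705) = -4542454436168/2475537 + (341 - 977835) = -4542454436168/2475537 - 977494 = -6962277000446/2475537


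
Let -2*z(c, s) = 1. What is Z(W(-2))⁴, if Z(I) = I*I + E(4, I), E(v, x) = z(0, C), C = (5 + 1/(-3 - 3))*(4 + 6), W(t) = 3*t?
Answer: 25411681/16 ≈ 1.5882e+6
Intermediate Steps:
C = 145/3 (C = (5 + 1/(-6))*10 = (5 - ⅙)*10 = (29/6)*10 = 145/3 ≈ 48.333)
z(c, s) = -½ (z(c, s) = -½*1 = -½)
E(v, x) = -½
Z(I) = -½ + I² (Z(I) = I*I - ½ = I² - ½ = -½ + I²)
Z(W(-2))⁴ = (-½ + (3*(-2))²)⁴ = (-½ + (-6)²)⁴ = (-½ + 36)⁴ = (71/2)⁴ = 25411681/16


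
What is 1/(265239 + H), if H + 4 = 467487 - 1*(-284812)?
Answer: 1/1017534 ≈ 9.8277e-7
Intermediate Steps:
H = 752295 (H = -4 + (467487 - 1*(-284812)) = -4 + (467487 + 284812) = -4 + 752299 = 752295)
1/(265239 + H) = 1/(265239 + 752295) = 1/1017534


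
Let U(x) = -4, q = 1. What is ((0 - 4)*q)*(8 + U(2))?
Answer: -16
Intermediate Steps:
((0 - 4)*q)*(8 + U(2)) = ((0 - 4)*1)*(8 - 4) = -4*1*4 = -4*4 = -16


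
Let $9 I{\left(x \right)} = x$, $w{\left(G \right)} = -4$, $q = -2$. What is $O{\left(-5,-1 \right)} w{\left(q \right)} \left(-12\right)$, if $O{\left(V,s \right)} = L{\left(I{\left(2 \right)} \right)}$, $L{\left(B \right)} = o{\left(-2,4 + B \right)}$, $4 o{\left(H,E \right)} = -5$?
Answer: $-60$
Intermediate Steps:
$o{\left(H,E \right)} = - \frac{5}{4}$ ($o{\left(H,E \right)} = \frac{1}{4} \left(-5\right) = - \frac{5}{4}$)
$I{\left(x \right)} = \frac{x}{9}$
$L{\left(B \right)} = - \frac{5}{4}$
$O{\left(V,s \right)} = - \frac{5}{4}$
$O{\left(-5,-1 \right)} w{\left(q \right)} \left(-12\right) = \left(- \frac{5}{4}\right) \left(-4\right) \left(-12\right) = 5 \left(-12\right) = -60$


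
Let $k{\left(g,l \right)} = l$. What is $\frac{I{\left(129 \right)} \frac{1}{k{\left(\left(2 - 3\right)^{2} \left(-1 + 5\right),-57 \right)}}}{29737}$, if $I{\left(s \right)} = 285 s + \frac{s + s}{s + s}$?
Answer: $- \frac{36766}{1695009} \approx -0.021691$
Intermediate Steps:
$I{\left(s \right)} = 1 + 285 s$ ($I{\left(s \right)} = 285 s + \frac{2 s}{2 s} = 285 s + 2 s \frac{1}{2 s} = 285 s + 1 = 1 + 285 s$)
$\frac{I{\left(129 \right)} \frac{1}{k{\left(\left(2 - 3\right)^{2} \left(-1 + 5\right),-57 \right)}}}{29737} = \frac{\left(1 + 285 \cdot 129\right) \frac{1}{-57}}{29737} = \left(1 + 36765\right) \left(- \frac{1}{57}\right) \frac{1}{29737} = 36766 \left(- \frac{1}{57}\right) \frac{1}{29737} = \left(- \frac{36766}{57}\right) \frac{1}{29737} = - \frac{36766}{1695009}$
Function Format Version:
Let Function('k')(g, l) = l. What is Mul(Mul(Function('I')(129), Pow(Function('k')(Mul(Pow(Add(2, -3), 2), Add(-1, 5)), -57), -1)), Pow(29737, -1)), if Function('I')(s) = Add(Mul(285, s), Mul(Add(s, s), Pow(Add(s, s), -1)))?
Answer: Rational(-36766, 1695009) ≈ -0.021691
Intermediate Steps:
Function('I')(s) = Add(1, Mul(285, s)) (Function('I')(s) = Add(Mul(285, s), Mul(Mul(2, s), Pow(Mul(2, s), -1))) = Add(Mul(285, s), Mul(Mul(2, s), Mul(Rational(1, 2), Pow(s, -1)))) = Add(Mul(285, s), 1) = Add(1, Mul(285, s)))
Mul(Mul(Function('I')(129), Pow(Function('k')(Mul(Pow(Add(2, -3), 2), Add(-1, 5)), -57), -1)), Pow(29737, -1)) = Mul(Mul(Add(1, Mul(285, 129)), Pow(-57, -1)), Pow(29737, -1)) = Mul(Mul(Add(1, 36765), Rational(-1, 57)), Rational(1, 29737)) = Mul(Mul(36766, Rational(-1, 57)), Rational(1, 29737)) = Mul(Rational(-36766, 57), Rational(1, 29737)) = Rational(-36766, 1695009)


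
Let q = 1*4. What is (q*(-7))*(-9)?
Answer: 252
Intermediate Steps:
q = 4
(q*(-7))*(-9) = (4*(-7))*(-9) = -28*(-9) = 252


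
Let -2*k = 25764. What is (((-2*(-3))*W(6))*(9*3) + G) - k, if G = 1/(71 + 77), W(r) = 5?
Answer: 2026417/148 ≈ 13692.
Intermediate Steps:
k = -12882 (k = -½*25764 = -12882)
G = 1/148 ≈ 0.0067568
(((-2*(-3))*W(6))*(9*3) + G) - k = ((-2*(-3)*5)*(9*3) + 1/148) - 1*(-12882) = ((6*5)*27 + 1/148) + 12882 = (30*27 + 1/148) + 12882 = (810 + 1/148) + 12882 = 119881/148 + 12882 = 2026417/148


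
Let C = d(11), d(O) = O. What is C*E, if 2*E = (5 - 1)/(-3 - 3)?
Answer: -11/3 ≈ -3.6667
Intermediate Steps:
C = 11
E = -⅓ (E = ((5 - 1)/(-3 - 3))/2 = (4/(-6))/2 = (4*(-⅙))/2 = (½)*(-⅔) = -⅓ ≈ -0.33333)
C*E = 11*(-⅓) = -11/3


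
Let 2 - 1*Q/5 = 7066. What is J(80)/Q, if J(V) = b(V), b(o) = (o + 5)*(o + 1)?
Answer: -1377/7064 ≈ -0.19493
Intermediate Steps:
b(o) = (1 + o)*(5 + o) (b(o) = (5 + o)*(1 + o) = (1 + o)*(5 + o))
Q = -35320 (Q = 10 - 5*7066 = 10 - 35330 = -35320)
J(V) = 5 + V² + 6*V
J(80)/Q = (5 + 80² + 6*80)/(-35320) = (5 + 6400 + 480)*(-1/35320) = 6885*(-1/35320) = -1377/7064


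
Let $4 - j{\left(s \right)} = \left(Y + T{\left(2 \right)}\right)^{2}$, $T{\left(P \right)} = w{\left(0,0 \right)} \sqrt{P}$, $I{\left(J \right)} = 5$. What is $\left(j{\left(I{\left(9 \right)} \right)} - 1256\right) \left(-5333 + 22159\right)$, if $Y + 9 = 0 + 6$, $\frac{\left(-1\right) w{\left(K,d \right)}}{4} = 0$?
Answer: $-21217586$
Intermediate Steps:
$w{\left(K,d \right)} = 0$ ($w{\left(K,d \right)} = \left(-4\right) 0 = 0$)
$Y = -3$ ($Y = -9 + \left(0 + 6\right) = -9 + 6 = -3$)
$T{\left(P \right)} = 0$ ($T{\left(P \right)} = 0 \sqrt{P} = 0$)
$j{\left(s \right)} = -5$ ($j{\left(s \right)} = 4 - \left(-3 + 0\right)^{2} = 4 - \left(-3\right)^{2} = 4 - 9 = -5$)
$\left(j{\left(I{\left(9 \right)} \right)} - 1256\right) \left(-5333 + 22159\right) = \left(-5 - 1256\right) \left(-5333 + 22159\right) = \left(-1261\right) 16826 = -21217586$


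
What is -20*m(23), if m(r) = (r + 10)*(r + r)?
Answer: -30360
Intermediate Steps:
m(r) = 2*r*(10 + r) (m(r) = (10 + r)*(2*r) = 2*r*(10 + r))
-20*m(23) = -40*23*(10 + 23) = -40*23*33 = -20*1518 = -30360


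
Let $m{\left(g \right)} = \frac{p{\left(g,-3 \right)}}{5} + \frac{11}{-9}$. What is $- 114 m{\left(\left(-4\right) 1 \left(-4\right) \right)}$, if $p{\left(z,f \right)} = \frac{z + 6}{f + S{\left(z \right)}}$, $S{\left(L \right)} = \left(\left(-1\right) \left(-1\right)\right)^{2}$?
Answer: $\frac{5852}{15} \approx 390.13$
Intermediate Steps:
$S{\left(L \right)} = 1$ ($S{\left(L \right)} = 1^{2} = 1$)
$p{\left(z,f \right)} = \frac{6 + z}{1 + f}$ ($p{\left(z,f \right)} = \frac{z + 6}{f + 1} = \frac{6 + z}{1 + f}$)
$m{\left(g \right)} = - \frac{82}{45} - \frac{g}{10}$ ($m{\left(g \right)} = \frac{\frac{1}{1 - 3} \left(6 + g\right)}{5} + \frac{11}{-9} = \frac{6 + g}{-2} \cdot \frac{1}{5} + 11 \left(- \frac{1}{9}\right) = - \frac{6 + g}{2} \cdot \frac{1}{5} - \frac{11}{9} = \left(-3 - \frac{g}{2}\right) \frac{1}{5} - \frac{11}{9} = \left(- \frac{3}{5} - \frac{g}{10}\right) - \frac{11}{9} = - \frac{82}{45} - \frac{g}{10}$)
$- 114 m{\left(\left(-4\right) 1 \left(-4\right) \right)} = - 114 \left(- \frac{82}{45} - \frac{\left(-4\right) 1 \left(-4\right)}{10}\right) = - 114 \left(- \frac{82}{45} - \frac{\left(-4\right) \left(-4\right)}{10}\right) = - 114 \left(- \frac{82}{45} - \frac{8}{5}\right) = \left(-114\right) \left(- \frac{154}{45}\right) = \frac{5852}{15}$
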